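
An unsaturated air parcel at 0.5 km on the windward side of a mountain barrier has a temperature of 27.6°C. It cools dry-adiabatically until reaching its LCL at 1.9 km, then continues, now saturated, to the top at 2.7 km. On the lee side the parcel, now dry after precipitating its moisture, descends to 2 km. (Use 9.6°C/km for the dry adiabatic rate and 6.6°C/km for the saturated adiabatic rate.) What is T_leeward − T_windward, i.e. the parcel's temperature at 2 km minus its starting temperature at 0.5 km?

-12°C

500–1900 m, dry: Δz = 1.4 km ⇒ ΔT = -13.44°C; T = 14.16°C
1900–2700 m, saturated: Δz = 0.8 km ⇒ ΔT = -5.28°C; T = 8.88°C
2700–2000 m, dry descent: Δz = 0.7 km ⇒ ΔT = +6.72°C; T = 15.6°C
Net change vs windward start: 15.6 − 27.6 = -12°C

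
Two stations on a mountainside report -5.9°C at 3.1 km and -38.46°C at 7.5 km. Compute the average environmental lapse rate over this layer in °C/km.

Γ = −ΔT/Δz = (-5.9 − (-38.46)) / (7500 − 3100) m
  = 32.56°C / 4.4 km = 7.4°C/km

7.4°C/km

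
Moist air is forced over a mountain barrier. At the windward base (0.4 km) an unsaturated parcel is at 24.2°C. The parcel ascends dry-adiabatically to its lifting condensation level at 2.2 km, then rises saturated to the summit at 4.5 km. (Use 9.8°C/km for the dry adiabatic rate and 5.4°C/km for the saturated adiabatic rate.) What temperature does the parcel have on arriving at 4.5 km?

From 400 m to 2200 m (dry): cools by 9.8 × 1.8 = 17.64°C, giving 6.56°C.
From 2200 m to 4500 m (saturated): cools by 5.4 × 2.3 = 12.42°C, giving -5.86°C.

-5.86°C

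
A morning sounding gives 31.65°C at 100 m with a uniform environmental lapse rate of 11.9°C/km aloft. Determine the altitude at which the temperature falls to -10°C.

Height above start = (31.65 − (-10)) / 11.9 = 3.5 km
Altitude = 100 m + 3500 m = 3600 m

3600 m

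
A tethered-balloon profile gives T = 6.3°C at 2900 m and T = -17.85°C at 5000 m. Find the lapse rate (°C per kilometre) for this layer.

11.5°C/km

Γ = −ΔT/Δz = (6.3 − (-17.85)) / (5000 − 2900) m
  = 24.15°C / 2.1 km = 11.5°C/km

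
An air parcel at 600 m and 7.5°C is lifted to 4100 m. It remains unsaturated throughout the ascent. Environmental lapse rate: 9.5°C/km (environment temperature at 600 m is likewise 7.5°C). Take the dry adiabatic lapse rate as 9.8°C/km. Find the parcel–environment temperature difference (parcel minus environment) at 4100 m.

-1.05°C (parcel cooler than environment)

Parcel:
  600–4100 m, dry: Δz = 3.5 km ⇒ ΔT = -34.3°C; T = -26.8°C
Environment:
  600–4100 m, environment: Δz = 3.5 km ⇒ ΔT = -33.25°C; T = -25.75°C
T_parcel − T_env = -26.8 − (-25.75) = -1.05°C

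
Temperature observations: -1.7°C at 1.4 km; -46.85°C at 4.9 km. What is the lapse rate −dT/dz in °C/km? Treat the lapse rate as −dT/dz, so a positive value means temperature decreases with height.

12.9°C/km

Γ = −ΔT/Δz = (-1.7 − (-46.85)) / (4900 − 1400) m
  = 45.15°C / 3.5 km = 12.9°C/km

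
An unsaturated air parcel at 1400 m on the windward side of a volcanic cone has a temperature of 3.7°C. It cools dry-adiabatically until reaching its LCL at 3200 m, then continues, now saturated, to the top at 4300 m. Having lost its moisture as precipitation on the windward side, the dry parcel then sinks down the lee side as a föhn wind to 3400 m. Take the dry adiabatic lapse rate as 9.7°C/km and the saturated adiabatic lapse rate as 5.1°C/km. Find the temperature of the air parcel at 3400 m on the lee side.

1400 → 3200 m (dry, 9.7°C/km): ΔT = -9.7 × 1.8 = -17.46°C → T = -13.76°C
3200 → 4300 m (saturated, 5.1°C/km): ΔT = -5.1 × 1.1 = -5.61°C → T = -19.37°C
4300 → 3400 m (dry descent, 9.7°C/km): ΔT = +9.7 × 0.9 = +8.73°C → T = -10.64°C

-10.64°C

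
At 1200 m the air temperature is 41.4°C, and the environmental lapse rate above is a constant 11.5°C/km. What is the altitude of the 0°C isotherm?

Height above start = (41.4 − 0) / 11.5 = 3.6 km
Altitude = 1200 m + 3600 m = 4800 m

4800 m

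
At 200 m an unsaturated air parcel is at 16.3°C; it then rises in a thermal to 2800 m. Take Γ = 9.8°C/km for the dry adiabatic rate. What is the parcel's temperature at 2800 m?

200 → 2800 m (dry adiabatic, 9.8°C/km): ΔT = -9.8 × 2.6 = -25.48°C → T = -9.18°C

-9.18°C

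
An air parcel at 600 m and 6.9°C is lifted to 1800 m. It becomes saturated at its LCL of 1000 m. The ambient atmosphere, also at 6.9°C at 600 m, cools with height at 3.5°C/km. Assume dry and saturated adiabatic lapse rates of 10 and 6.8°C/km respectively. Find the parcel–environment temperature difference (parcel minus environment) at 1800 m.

-5.24°C (parcel cooler than environment)

Parcel:
  From 600 m to 1000 m (dry): cools by 10 × 0.4 = 4°C, giving 2.9°C.
  From 1000 m to 1800 m (saturated): cools by 6.8 × 0.8 = 5.44°C, giving -2.54°C.
Environment:
  From 600 m to 1800 m (environment): cools by 3.5 × 1.2 = 4.2°C, giving 2.7°C.
T_parcel − T_env = -2.54 − 2.7 = -5.24°C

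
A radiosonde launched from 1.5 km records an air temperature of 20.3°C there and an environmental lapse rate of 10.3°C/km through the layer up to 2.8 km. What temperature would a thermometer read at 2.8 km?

6.91°C

1500 → 2800 m (environmental, 10.3°C/km): ΔT = -10.3 × 1.3 = -13.39°C → T = 6.91°C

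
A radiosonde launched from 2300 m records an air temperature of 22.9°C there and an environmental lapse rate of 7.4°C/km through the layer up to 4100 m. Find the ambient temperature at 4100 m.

9.58°C

2300 → 4100 m (environmental, 7.4°C/km): ΔT = -7.4 × 1.8 = -13.32°C → T = 9.58°C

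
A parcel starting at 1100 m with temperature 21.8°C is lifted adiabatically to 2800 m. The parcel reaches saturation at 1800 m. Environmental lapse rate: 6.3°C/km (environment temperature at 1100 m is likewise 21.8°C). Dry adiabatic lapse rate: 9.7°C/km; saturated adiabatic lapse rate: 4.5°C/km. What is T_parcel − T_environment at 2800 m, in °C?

Parcel:
  Dry to 1800 m: -9.7 × 0.7 km = -6.79°C, so T = 15.01°C.
  Saturated to 2800 m: -4.5 × 1 km = -4.5°C, so T = 10.51°C.
Environment:
  Environment to 2800 m: -6.3 × 1.7 km = -10.71°C, so T = 11.09°C.
T_parcel − T_env = 10.51 − 11.09 = -0.58°C

-0.58°C (parcel cooler than environment)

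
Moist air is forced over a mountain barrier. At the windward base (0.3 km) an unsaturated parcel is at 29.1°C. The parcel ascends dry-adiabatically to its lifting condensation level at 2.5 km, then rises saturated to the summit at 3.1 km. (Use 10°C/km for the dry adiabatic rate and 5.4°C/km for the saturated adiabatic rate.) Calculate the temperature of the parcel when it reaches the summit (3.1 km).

3.86°C

From 300 m to 2500 m (dry): cools by 10 × 2.2 = 22°C, giving 7.1°C.
From 2500 m to 3100 m (saturated): cools by 5.4 × 0.6 = 3.24°C, giving 3.86°C.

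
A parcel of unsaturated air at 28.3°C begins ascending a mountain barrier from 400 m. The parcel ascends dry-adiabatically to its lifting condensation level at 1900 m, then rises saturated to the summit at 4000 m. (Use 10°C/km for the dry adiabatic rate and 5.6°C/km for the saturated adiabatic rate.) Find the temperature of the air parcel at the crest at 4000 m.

From 400 m to 1900 m (dry): cools by 10 × 1.5 = 15°C, giving 13.3°C.
From 1900 m to 4000 m (saturated): cools by 5.6 × 2.1 = 11.76°C, giving 1.54°C.

1.54°C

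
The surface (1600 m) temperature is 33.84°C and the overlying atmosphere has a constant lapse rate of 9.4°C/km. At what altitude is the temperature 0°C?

Height above start = (33.84 − 0) / 9.4 = 3.6 km
Altitude = 1600 m + 3600 m = 5200 m

5200 m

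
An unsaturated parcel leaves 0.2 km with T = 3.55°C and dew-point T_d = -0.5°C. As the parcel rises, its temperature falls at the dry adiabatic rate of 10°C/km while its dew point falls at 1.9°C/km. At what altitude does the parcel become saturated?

T and T_d converge at 10 − 1.9 = 8.1°C per km
Height above start = (3.55 − (-0.5)) / 8.1 = 0.5 km
LCL altitude = 200 m + 500 m = 700 m

0.7 km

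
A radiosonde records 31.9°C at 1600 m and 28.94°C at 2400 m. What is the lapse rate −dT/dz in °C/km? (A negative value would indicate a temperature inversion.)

Γ = −ΔT/Δz = (31.9 − 28.94) / (2400 − 1600) m
  = 2.96°C / 0.8 km = 3.7°C/km

3.7°C/km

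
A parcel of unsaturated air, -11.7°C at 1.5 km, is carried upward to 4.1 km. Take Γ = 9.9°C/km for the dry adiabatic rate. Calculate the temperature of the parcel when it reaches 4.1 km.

-37.44°C

1500–4100 m, dry adiabatic: Δz = 2.6 km ⇒ ΔT = -25.74°C; T = -37.44°C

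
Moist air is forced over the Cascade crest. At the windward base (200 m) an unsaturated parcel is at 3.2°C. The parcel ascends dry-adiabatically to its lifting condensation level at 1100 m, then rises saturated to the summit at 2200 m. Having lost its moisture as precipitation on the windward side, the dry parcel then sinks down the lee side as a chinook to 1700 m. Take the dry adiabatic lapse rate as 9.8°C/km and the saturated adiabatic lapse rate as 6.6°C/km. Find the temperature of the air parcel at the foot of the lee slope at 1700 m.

200–1100 m, dry: Δz = 0.9 km ⇒ ΔT = -8.82°C; T = -5.62°C
1100–2200 m, saturated: Δz = 1.1 km ⇒ ΔT = -7.26°C; T = -12.88°C
2200–1700 m, dry descent: Δz = 0.5 km ⇒ ΔT = +4.9°C; T = -7.98°C

-7.98°C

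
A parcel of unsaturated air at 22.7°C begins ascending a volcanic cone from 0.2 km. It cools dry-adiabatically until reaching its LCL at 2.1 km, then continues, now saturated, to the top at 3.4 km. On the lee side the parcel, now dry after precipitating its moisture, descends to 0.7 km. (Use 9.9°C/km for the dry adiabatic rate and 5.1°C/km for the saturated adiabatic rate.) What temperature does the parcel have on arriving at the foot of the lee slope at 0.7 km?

200–2100 m, dry: Δz = 1.9 km ⇒ ΔT = -18.81°C; T = 3.89°C
2100–3400 m, saturated: Δz = 1.3 km ⇒ ΔT = -6.63°C; T = -2.74°C
3400–700 m, dry descent: Δz = 2.7 km ⇒ ΔT = +26.73°C; T = 23.99°C

23.99°C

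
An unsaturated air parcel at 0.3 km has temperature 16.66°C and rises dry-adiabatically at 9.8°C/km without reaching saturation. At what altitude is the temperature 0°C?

Height above start = (16.66 − 0) / 9.8 = 1.7 km
Altitude = 300 m + 1700 m = 2000 m

2 km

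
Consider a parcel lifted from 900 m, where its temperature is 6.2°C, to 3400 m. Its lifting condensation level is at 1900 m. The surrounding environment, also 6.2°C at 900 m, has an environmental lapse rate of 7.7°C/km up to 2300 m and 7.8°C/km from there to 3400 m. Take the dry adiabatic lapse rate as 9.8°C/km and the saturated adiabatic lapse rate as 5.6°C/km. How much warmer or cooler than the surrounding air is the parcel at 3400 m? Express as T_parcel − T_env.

+1.16°C (parcel warmer than environment)

Parcel:
  900–1900 m, dry: Δz = 1 km ⇒ ΔT = -9.8°C; T = -3.6°C
  1900–3400 m, saturated: Δz = 1.5 km ⇒ ΔT = -8.4°C; T = -12°C
Environment:
  900–2300 m, environment, lower layer: Δz = 1.4 km ⇒ ΔT = -10.78°C; T = -4.58°C
  2300–3400 m, environment, upper layer: Δz = 1.1 km ⇒ ΔT = -8.58°C; T = -13.16°C
T_parcel − T_env = -12 − (-13.16) = +1.16°C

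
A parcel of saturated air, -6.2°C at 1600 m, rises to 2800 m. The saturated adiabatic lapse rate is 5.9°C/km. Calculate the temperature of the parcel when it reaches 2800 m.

-13.28°C

From 1600 m to 2800 m (saturated adiabatic): cools by 5.9 × 1.2 = 7.08°C, giving -13.28°C.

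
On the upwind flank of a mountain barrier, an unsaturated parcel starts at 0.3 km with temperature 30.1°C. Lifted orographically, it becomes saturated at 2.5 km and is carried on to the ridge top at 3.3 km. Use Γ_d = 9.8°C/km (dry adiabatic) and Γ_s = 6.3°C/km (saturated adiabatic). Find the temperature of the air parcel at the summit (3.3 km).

3.5°C

From 300 m to 2500 m (dry): cools by 9.8 × 2.2 = 21.56°C, giving 8.54°C.
From 2500 m to 3300 m (saturated): cools by 6.3 × 0.8 = 5.04°C, giving 3.5°C.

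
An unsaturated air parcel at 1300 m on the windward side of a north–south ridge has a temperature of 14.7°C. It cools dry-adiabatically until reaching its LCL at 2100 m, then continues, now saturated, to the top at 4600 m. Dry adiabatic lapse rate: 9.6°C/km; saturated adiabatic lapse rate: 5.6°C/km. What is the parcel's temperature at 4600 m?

-6.98°C

1300 → 2100 m (dry, 9.6°C/km): ΔT = -9.6 × 0.8 = -7.68°C → T = 7.02°C
2100 → 4600 m (saturated, 5.6°C/km): ΔT = -5.6 × 2.5 = -14°C → T = -6.98°C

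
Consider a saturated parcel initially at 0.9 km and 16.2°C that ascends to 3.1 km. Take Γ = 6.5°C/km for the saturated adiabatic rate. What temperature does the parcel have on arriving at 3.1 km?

1.9°C

Saturated adiabatic to 3100 m: -6.5 × 2.2 km = -14.3°C, so T = 1.9°C.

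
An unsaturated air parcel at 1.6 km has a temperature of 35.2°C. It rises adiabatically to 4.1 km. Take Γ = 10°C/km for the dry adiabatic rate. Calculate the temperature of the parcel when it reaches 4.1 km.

10.2°C

1600 → 4100 m (dry adiabatic, 10°C/km): ΔT = -10 × 2.5 = -25°C → T = 10.2°C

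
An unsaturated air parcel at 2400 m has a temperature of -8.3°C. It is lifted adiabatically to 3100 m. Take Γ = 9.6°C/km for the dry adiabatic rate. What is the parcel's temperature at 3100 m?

Dry adiabatic to 3100 m: -9.6 × 0.7 km = -6.72°C, so T = -15.02°C.

-15.02°C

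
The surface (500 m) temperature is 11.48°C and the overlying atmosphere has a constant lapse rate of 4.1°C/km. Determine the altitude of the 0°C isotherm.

Height above start = (11.48 − 0) / 4.1 = 2.8 km
Altitude = 500 m + 2800 m = 3300 m

3300 m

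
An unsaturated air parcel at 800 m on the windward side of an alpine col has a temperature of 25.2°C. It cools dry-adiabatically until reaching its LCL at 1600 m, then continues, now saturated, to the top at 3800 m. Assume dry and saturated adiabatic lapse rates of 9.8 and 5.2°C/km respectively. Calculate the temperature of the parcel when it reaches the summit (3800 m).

From 800 m to 1600 m (dry): cools by 9.8 × 0.8 = 7.84°C, giving 17.36°C.
From 1600 m to 3800 m (saturated): cools by 5.2 × 2.2 = 11.44°C, giving 5.92°C.

5.92°C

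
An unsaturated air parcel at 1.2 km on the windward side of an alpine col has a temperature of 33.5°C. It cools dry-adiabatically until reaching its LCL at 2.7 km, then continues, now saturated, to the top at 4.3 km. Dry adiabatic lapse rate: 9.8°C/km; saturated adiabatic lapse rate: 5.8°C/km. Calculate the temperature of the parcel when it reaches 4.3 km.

9.52°C

Dry to 2700 m: -9.8 × 1.5 km = -14.7°C, so T = 18.8°C.
Saturated to 4300 m: -5.8 × 1.6 km = -9.28°C, so T = 9.52°C.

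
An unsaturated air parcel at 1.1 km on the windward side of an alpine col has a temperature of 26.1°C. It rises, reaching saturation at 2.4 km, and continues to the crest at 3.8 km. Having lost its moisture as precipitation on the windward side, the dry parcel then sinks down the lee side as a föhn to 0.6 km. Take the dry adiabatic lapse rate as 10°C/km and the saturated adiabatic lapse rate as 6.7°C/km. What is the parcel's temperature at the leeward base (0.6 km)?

35.72°C

Dry to 2400 m: -10 × 1.3 km = -13°C, so T = 13.1°C.
Saturated to 3800 m: -6.7 × 1.4 km = -9.38°C, so T = 3.72°C.
Dry descent to 600 m: +10 × 3.2 km = +32°C, so T = 35.72°C.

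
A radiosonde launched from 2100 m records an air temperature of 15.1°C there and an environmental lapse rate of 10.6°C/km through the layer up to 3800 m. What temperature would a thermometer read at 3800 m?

-2.92°C

From 2100 m to 3800 m (environmental): cools by 10.6 × 1.7 = 18.02°C, giving -2.92°C.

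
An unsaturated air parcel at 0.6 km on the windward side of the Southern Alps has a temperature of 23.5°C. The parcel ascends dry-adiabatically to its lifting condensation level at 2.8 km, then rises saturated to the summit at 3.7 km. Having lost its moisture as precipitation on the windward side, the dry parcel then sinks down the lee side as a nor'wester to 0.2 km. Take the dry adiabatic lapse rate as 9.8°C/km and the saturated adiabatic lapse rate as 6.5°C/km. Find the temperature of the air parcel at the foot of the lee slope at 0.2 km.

600 → 2800 m (dry, 9.8°C/km): ΔT = -9.8 × 2.2 = -21.56°C → T = 1.94°C
2800 → 3700 m (saturated, 6.5°C/km): ΔT = -6.5 × 0.9 = -5.85°C → T = -3.91°C
3700 → 200 m (dry descent, 9.8°C/km): ΔT = +9.8 × 3.5 = +34.3°C → T = 30.39°C

30.39°C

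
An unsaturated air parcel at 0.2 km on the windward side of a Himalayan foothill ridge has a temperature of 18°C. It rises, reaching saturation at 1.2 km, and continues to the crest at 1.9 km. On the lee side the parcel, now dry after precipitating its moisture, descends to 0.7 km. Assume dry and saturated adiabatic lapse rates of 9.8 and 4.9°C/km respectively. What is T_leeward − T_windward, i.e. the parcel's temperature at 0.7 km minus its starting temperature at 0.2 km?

-1.47°C

From 200 m to 1200 m (dry): cools by 9.8 × 1 = 9.8°C, giving 8.2°C.
From 1200 m to 1900 m (saturated): cools by 4.9 × 0.7 = 3.43°C, giving 4.77°C.
From 1900 m to 700 m (dry descent): warms by 9.8 × 1.2 = 11.76°C, giving 16.53°C.
Net change vs windward start: 16.53 − 18 = -1.47°C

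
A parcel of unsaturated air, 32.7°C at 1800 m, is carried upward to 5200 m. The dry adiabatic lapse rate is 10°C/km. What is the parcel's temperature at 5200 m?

1800 → 5200 m (dry adiabatic, 10°C/km): ΔT = -10 × 3.4 = -34°C → T = -1.3°C

-1.3°C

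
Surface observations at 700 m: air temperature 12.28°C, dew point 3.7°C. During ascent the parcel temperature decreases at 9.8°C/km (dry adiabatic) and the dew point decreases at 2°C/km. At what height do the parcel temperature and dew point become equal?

T and T_d converge at 9.8 − 2 = 7.8°C per km
Height above start = (12.28 − 3.7) / 7.8 = 1.1 km
LCL altitude = 700 m + 1100 m = 1800 m

1800 m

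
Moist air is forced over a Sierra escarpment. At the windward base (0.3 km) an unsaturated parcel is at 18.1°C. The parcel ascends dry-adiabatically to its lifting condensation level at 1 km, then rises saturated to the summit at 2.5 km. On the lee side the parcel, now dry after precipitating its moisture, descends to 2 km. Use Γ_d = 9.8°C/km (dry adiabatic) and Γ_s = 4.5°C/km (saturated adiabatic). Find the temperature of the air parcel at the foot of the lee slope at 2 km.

Dry to 1000 m: -9.8 × 0.7 km = -6.86°C, so T = 11.24°C.
Saturated to 2500 m: -4.5 × 1.5 km = -6.75°C, so T = 4.49°C.
Dry descent to 2000 m: +9.8 × 0.5 km = +4.9°C, so T = 9.39°C.

9.39°C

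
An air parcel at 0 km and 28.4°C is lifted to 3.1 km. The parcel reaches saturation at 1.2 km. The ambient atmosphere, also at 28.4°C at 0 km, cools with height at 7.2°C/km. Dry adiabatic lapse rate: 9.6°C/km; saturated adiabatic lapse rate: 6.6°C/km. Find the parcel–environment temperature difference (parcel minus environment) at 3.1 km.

-1.74°C (parcel cooler than environment)

Parcel:
  Dry to 1200 m: -9.6 × 1.2 km = -11.52°C, so T = 16.88°C.
  Saturated to 3100 m: -6.6 × 1.9 km = -12.54°C, so T = 4.34°C.
Environment:
  Environment to 3100 m: -7.2 × 3.1 km = -22.32°C, so T = 6.08°C.
T_parcel − T_env = 4.34 − 6.08 = -1.74°C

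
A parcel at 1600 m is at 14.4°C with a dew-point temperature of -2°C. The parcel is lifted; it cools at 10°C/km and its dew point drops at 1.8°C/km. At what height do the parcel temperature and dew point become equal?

T and T_d converge at 10 − 1.8 = 8.2°C per km
Height above start = (14.4 − (-2)) / 8.2 = 2 km
LCL altitude = 1600 m + 2000 m = 3600 m

3600 m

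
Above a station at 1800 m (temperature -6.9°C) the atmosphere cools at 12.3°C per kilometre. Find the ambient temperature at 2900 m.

-20.43°C

Environmental to 2900 m: -12.3 × 1.1 km = -13.53°C, so T = -20.43°C.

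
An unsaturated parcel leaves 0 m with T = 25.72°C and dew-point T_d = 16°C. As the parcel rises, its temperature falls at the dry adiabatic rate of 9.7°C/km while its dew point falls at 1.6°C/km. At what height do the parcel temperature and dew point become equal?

T and T_d converge at 9.7 − 1.6 = 8.1°C per km
Height above start = (25.72 − 16) / 8.1 = 1.2 km
LCL altitude = 0 m + 1200 m = 1200 m

1200 m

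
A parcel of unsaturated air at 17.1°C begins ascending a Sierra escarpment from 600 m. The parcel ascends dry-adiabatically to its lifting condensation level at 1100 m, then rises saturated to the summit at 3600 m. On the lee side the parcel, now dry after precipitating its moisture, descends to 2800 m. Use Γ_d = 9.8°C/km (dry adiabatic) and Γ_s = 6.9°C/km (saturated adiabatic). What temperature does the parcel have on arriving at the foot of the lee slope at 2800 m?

600 → 1100 m (dry, 9.8°C/km): ΔT = -9.8 × 0.5 = -4.9°C → T = 12.2°C
1100 → 3600 m (saturated, 6.9°C/km): ΔT = -6.9 × 2.5 = -17.25°C → T = -5.05°C
3600 → 2800 m (dry descent, 9.8°C/km): ΔT = +9.8 × 0.8 = +7.84°C → T = 2.79°C

2.79°C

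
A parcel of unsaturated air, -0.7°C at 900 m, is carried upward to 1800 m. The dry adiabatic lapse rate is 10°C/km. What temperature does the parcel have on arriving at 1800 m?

-9.7°C

900 → 1800 m (dry adiabatic, 10°C/km): ΔT = -10 × 0.9 = -9°C → T = -9.7°C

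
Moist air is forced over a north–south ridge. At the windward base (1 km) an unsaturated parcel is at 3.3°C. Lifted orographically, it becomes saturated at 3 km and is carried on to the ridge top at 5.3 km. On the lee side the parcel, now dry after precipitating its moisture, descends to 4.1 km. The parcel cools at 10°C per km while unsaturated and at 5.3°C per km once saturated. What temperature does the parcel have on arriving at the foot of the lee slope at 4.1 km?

Dry to 3000 m: -10 × 2 km = -20°C, so T = -16.7°C.
Saturated to 5300 m: -5.3 × 2.3 km = -12.19°C, so T = -28.89°C.
Dry descent to 4100 m: +10 × 1.2 km = +12°C, so T = -16.89°C.

-16.89°C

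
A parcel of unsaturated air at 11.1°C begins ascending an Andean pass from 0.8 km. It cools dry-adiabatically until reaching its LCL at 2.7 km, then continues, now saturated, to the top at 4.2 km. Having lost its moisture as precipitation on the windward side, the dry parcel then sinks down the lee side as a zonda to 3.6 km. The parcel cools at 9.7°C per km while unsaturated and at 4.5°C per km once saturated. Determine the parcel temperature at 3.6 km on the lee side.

From 800 m to 2700 m (dry): cools by 9.7 × 1.9 = 18.43°C, giving -7.33°C.
From 2700 m to 4200 m (saturated): cools by 4.5 × 1.5 = 6.75°C, giving -14.08°C.
From 4200 m to 3600 m (dry descent): warms by 9.7 × 0.6 = 5.82°C, giving -8.26°C.

-8.26°C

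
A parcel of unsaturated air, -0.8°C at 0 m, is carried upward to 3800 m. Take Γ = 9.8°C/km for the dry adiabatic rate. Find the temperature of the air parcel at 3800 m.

-38.04°C

0–3800 m, dry adiabatic: Δz = 3.8 km ⇒ ΔT = -37.24°C; T = -38.04°C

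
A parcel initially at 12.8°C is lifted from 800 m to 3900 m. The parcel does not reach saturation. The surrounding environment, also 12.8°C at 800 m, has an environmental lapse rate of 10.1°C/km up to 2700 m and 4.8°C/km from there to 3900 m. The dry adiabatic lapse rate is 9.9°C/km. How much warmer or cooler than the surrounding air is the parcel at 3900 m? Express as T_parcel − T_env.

Parcel:
  800–3900 m, dry: Δz = 3.1 km ⇒ ΔT = -30.69°C; T = -17.89°C
Environment:
  800–2700 m, environment, lower layer: Δz = 1.9 km ⇒ ΔT = -19.19°C; T = -6.39°C
  2700–3900 m, environment, upper layer: Δz = 1.2 km ⇒ ΔT = -5.76°C; T = -12.15°C
T_parcel − T_env = -17.89 − (-12.15) = -5.74°C

-5.74°C (parcel cooler than environment)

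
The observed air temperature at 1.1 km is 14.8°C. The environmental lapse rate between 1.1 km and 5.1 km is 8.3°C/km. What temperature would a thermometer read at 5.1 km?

1100–5100 m, environmental: Δz = 4 km ⇒ ΔT = -33.2°C; T = -18.4°C

-18.4°C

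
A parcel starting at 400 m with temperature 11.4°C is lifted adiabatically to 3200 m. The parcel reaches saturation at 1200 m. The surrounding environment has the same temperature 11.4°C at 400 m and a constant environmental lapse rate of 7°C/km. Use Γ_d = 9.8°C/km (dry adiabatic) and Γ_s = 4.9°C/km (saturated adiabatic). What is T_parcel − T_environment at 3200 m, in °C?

Parcel:
  Dry to 1200 m: -9.8 × 0.8 km = -7.84°C, so T = 3.56°C.
  Saturated to 3200 m: -4.9 × 2 km = -9.8°C, so T = -6.24°C.
Environment:
  Environment to 3200 m: -7 × 2.8 km = -19.6°C, so T = -8.2°C.
T_parcel − T_env = -6.24 − (-8.2) = +1.96°C

+1.96°C (parcel warmer than environment)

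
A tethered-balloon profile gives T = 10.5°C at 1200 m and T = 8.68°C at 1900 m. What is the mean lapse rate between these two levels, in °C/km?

2.6°C/km

Γ = −ΔT/Δz = (10.5 − 8.68) / (1900 − 1200) m
  = 1.82°C / 0.7 km = 2.6°C/km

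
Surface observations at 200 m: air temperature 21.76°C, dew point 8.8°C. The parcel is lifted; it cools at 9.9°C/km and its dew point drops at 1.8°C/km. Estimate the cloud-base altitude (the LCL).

1800 m

T and T_d converge at 9.9 − 1.8 = 8.1°C per km
Height above start = (21.76 − 8.8) / 8.1 = 1.6 km
LCL altitude = 200 m + 1600 m = 1800 m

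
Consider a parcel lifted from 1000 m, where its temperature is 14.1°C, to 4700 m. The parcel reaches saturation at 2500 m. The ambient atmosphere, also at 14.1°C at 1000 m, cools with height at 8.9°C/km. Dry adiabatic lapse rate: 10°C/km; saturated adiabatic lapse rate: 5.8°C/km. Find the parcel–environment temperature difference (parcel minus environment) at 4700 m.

+5.17°C (parcel warmer than environment)

Parcel:
  1000 → 2500 m (dry, 10°C/km): ΔT = -10 × 1.5 = -15°C → T = -0.9°C
  2500 → 4700 m (saturated, 5.8°C/km): ΔT = -5.8 × 2.2 = -12.76°C → T = -13.66°C
Environment:
  1000 → 4700 m (environment, 8.9°C/km): ΔT = -8.9 × 3.7 = -32.93°C → T = -18.83°C
T_parcel − T_env = -13.66 − (-18.83) = +5.17°C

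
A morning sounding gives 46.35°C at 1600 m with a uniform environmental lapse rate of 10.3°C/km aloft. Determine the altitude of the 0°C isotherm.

6100 m

Height above start = (46.35 − 0) / 10.3 = 4.5 km
Altitude = 1600 m + 4500 m = 6100 m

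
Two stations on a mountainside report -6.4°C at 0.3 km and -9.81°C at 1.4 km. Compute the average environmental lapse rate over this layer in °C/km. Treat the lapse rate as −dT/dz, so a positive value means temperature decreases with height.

3.1°C/km

Γ = −ΔT/Δz = (-6.4 − (-9.81)) / (1400 − 300) m
  = 3.41°C / 1.1 km = 3.1°C/km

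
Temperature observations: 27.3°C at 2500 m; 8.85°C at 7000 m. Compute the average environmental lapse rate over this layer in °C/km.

4.1°C/km

Γ = −ΔT/Δz = (27.3 − 8.85) / (7000 − 2500) m
  = 18.45°C / 4.5 km = 4.1°C/km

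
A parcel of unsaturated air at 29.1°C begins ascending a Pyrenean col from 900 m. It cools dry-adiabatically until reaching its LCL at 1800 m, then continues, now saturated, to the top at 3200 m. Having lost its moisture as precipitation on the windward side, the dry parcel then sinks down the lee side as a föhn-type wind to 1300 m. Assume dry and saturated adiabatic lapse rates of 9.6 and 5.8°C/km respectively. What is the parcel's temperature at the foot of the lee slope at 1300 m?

900 → 1800 m (dry, 9.6°C/km): ΔT = -9.6 × 0.9 = -8.64°C → T = 20.46°C
1800 → 3200 m (saturated, 5.8°C/km): ΔT = -5.8 × 1.4 = -8.12°C → T = 12.34°C
3200 → 1300 m (dry descent, 9.6°C/km): ΔT = +9.6 × 1.9 = +18.24°C → T = 30.58°C

30.58°C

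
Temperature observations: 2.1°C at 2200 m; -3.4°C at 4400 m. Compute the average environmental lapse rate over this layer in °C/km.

Γ = −ΔT/Δz = (2.1 − (-3.4)) / (4400 − 2200) m
  = 5.5°C / 2.2 km = 2.5°C/km

2.5°C/km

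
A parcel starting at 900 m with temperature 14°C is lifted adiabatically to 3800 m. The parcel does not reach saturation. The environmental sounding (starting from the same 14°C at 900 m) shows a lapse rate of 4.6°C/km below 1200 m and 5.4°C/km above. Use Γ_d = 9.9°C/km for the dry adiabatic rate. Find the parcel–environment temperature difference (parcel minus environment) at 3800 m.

-13.29°C (parcel cooler than environment)

Parcel:
  900–3800 m, dry: Δz = 2.9 km ⇒ ΔT = -28.71°C; T = -14.71°C
Environment:
  900–1200 m, environment, lower layer: Δz = 0.3 km ⇒ ΔT = -1.38°C; T = 12.62°C
  1200–3800 m, environment, upper layer: Δz = 2.6 km ⇒ ΔT = -14.04°C; T = -1.42°C
T_parcel − T_env = -14.71 − (-1.42) = -13.29°C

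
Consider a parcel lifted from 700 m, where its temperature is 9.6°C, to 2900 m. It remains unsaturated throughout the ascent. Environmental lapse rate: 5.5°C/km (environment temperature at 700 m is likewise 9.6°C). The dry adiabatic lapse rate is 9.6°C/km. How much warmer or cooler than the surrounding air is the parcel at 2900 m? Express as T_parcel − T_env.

Parcel:
  Dry to 2900 m: -9.6 × 2.2 km = -21.12°C, so T = -11.52°C.
Environment:
  Environment to 2900 m: -5.5 × 2.2 km = -12.1°C, so T = -2.5°C.
T_parcel − T_env = -11.52 − (-2.5) = -9.02°C

-9.02°C (parcel cooler than environment)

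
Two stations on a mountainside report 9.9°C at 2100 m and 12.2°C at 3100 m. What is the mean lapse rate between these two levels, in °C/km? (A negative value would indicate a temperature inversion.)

Γ = −ΔT/Δz = (9.9 − 12.2) / (3100 − 2100) m
  = -2.3°C / 1 km = -2.3°C/km

-2.3°C/km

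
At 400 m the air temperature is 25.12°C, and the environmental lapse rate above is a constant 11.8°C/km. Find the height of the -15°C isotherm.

3800 m

Height above start = (25.12 − (-15)) / 11.8 = 3.4 km
Altitude = 400 m + 3400 m = 3800 m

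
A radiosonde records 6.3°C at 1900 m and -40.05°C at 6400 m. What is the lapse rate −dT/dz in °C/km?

10.3°C/km

Γ = −ΔT/Δz = (6.3 − (-40.05)) / (6400 − 1900) m
  = 46.35°C / 4.5 km = 10.3°C/km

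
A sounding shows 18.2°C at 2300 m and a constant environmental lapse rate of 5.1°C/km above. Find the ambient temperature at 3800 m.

10.55°C

From 2300 m to 3800 m (environmental): cools by 5.1 × 1.5 = 7.65°C, giving 10.55°C.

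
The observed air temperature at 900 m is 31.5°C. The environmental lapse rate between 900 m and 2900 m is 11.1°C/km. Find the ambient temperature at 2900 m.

From 900 m to 2900 m (environmental): cools by 11.1 × 2 = 22.2°C, giving 9.3°C.

9.3°C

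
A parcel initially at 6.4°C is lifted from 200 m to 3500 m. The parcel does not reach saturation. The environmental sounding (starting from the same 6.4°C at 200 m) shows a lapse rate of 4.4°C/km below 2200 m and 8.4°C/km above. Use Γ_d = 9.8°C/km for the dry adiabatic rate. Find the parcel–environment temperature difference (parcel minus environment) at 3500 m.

-12.62°C (parcel cooler than environment)

Parcel:
  From 200 m to 3500 m (dry): cools by 9.8 × 3.3 = 32.34°C, giving -25.94°C.
Environment:
  From 200 m to 2200 m (environment, lower layer): cools by 4.4 × 2 = 8.8°C, giving -2.4°C.
  From 2200 m to 3500 m (environment, upper layer): cools by 8.4 × 1.3 = 10.92°C, giving -13.32°C.
T_parcel − T_env = -25.94 − (-13.32) = -12.62°C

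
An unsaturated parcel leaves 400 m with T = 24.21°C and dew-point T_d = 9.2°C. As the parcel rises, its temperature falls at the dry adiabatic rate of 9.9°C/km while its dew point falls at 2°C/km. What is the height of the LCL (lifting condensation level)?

2300 m

T and T_d converge at 9.9 − 2 = 7.9°C per km
Height above start = (24.21 − 9.2) / 7.9 = 1.9 km
LCL altitude = 400 m + 1900 m = 2300 m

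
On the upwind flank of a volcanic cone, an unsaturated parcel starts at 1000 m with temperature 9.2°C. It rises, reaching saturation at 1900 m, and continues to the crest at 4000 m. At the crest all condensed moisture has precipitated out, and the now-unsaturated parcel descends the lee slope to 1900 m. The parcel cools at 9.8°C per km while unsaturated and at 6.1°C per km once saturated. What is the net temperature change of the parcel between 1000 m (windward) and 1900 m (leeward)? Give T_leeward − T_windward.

-1.05°C

1000–1900 m, dry: Δz = 0.9 km ⇒ ΔT = -8.82°C; T = 0.38°C
1900–4000 m, saturated: Δz = 2.1 km ⇒ ΔT = -12.81°C; T = -12.43°C
4000–1900 m, dry descent: Δz = 2.1 km ⇒ ΔT = +20.58°C; T = 8.15°C
Net change vs windward start: 8.15 − 9.2 = -1.05°C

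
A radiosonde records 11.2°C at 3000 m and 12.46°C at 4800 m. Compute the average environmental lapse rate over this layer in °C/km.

-0.7°C/km

Γ = −ΔT/Δz = (11.2 − 12.46) / (4800 − 3000) m
  = -1.26°C / 1.8 km = -0.7°C/km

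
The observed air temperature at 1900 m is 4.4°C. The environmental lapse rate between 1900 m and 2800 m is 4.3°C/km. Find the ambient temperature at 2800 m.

0.53°C

Environmental to 2800 m: -4.3 × 0.9 km = -3.87°C, so T = 0.53°C.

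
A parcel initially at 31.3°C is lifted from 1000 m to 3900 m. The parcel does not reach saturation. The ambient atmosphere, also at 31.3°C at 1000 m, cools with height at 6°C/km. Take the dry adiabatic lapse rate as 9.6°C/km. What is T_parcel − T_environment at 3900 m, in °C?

-10.44°C (parcel cooler than environment)

Parcel:
  1000–3900 m, dry: Δz = 2.9 km ⇒ ΔT = -27.84°C; T = 3.46°C
Environment:
  1000–3900 m, environment: Δz = 2.9 km ⇒ ΔT = -17.4°C; T = 13.9°C
T_parcel − T_env = 3.46 − 13.9 = -10.44°C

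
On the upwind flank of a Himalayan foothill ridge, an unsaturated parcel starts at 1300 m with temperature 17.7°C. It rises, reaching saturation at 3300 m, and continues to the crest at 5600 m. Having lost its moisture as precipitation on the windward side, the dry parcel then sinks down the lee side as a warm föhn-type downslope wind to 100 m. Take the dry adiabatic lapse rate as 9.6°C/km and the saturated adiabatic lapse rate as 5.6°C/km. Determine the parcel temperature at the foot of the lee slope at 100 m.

1300–3300 m, dry: Δz = 2 km ⇒ ΔT = -19.2°C; T = -1.5°C
3300–5600 m, saturated: Δz = 2.3 km ⇒ ΔT = -12.88°C; T = -14.38°C
5600–100 m, dry descent: Δz = 5.5 km ⇒ ΔT = +52.8°C; T = 38.42°C

38.42°C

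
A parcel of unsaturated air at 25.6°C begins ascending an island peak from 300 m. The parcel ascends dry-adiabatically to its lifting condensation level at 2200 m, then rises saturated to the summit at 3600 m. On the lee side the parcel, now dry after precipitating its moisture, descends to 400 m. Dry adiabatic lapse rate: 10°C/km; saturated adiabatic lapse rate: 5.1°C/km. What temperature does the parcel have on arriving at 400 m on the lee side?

From 300 m to 2200 m (dry): cools by 10 × 1.9 = 19°C, giving 6.6°C.
From 2200 m to 3600 m (saturated): cools by 5.1 × 1.4 = 7.14°C, giving -0.54°C.
From 3600 m to 400 m (dry descent): warms by 10 × 3.2 = 32°C, giving 31.46°C.

31.46°C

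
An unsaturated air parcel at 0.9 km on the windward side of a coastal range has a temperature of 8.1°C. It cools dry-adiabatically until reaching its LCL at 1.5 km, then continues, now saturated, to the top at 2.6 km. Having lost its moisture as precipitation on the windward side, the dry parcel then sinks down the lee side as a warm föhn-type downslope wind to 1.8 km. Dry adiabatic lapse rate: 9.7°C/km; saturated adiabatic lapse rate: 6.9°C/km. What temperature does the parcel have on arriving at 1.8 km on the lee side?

2.45°C

From 900 m to 1500 m (dry): cools by 9.7 × 0.6 = 5.82°C, giving 2.28°C.
From 1500 m to 2600 m (saturated): cools by 6.9 × 1.1 = 7.59°C, giving -5.31°C.
From 2600 m to 1800 m (dry descent): warms by 9.7 × 0.8 = 7.76°C, giving 2.45°C.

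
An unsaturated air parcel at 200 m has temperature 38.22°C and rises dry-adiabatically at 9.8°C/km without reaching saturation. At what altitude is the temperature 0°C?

Height above start = (38.22 − 0) / 9.8 = 3.9 km
Altitude = 200 m + 3900 m = 4100 m

4100 m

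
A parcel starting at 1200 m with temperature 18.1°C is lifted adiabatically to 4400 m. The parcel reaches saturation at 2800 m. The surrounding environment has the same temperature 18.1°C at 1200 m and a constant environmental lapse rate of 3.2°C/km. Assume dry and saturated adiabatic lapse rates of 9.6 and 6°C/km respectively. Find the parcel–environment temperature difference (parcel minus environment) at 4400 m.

-14.72°C (parcel cooler than environment)

Parcel:
  1200 → 2800 m (dry, 9.6°C/km): ΔT = -9.6 × 1.6 = -15.36°C → T = 2.74°C
  2800 → 4400 m (saturated, 6°C/km): ΔT = -6 × 1.6 = -9.6°C → T = -6.86°C
Environment:
  1200 → 4400 m (environment, 3.2°C/km): ΔT = -3.2 × 3.2 = -10.24°C → T = 7.86°C
T_parcel − T_env = -6.86 − 7.86 = -14.72°C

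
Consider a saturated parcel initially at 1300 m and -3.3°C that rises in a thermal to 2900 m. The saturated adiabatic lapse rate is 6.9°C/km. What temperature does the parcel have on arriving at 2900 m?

1300–2900 m, saturated adiabatic: Δz = 1.6 km ⇒ ΔT = -11.04°C; T = -14.34°C

-14.34°C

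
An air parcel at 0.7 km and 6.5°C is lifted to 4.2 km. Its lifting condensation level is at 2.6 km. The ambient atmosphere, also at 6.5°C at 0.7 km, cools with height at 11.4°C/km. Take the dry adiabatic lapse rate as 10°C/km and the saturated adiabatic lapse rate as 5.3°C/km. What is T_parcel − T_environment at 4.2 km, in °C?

+12.42°C (parcel warmer than environment)

Parcel:
  700–2600 m, dry: Δz = 1.9 km ⇒ ΔT = -19°C; T = -12.5°C
  2600–4200 m, saturated: Δz = 1.6 km ⇒ ΔT = -8.48°C; T = -20.98°C
Environment:
  700–4200 m, environment: Δz = 3.5 km ⇒ ΔT = -39.9°C; T = -33.4°C
T_parcel − T_env = -20.98 − (-33.4) = +12.42°C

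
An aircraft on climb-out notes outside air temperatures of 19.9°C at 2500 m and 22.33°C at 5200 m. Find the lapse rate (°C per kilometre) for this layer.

-0.9°C/km

Γ = −ΔT/Δz = (19.9 − 22.33) / (5200 − 2500) m
  = -2.43°C / 2.7 km = -0.9°C/km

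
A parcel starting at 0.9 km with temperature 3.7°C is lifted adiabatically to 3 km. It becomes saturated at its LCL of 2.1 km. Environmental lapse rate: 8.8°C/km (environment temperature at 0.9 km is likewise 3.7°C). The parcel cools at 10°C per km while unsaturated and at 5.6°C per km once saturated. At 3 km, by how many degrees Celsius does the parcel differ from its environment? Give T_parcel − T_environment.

Parcel:
  Dry to 2100 m: -10 × 1.2 km = -12°C, so T = -8.3°C.
  Saturated to 3000 m: -5.6 × 0.9 km = -5.04°C, so T = -13.34°C.
Environment:
  Environment to 3000 m: -8.8 × 2.1 km = -18.48°C, so T = -14.78°C.
T_parcel − T_env = -13.34 − (-14.78) = +1.44°C

+1.44°C (parcel warmer than environment)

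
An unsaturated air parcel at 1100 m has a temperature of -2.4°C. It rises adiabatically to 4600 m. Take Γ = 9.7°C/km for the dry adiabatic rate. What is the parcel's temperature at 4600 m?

1100 → 4600 m (dry adiabatic, 9.7°C/km): ΔT = -9.7 × 3.5 = -33.95°C → T = -36.35°C

-36.35°C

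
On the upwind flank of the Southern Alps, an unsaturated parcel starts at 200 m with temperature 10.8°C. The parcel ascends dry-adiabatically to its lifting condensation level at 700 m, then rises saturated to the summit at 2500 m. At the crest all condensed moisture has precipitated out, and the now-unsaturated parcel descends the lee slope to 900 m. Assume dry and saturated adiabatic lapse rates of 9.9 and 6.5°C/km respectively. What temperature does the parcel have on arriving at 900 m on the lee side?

9.99°C

From 200 m to 700 m (dry): cools by 9.9 × 0.5 = 4.95°C, giving 5.85°C.
From 700 m to 2500 m (saturated): cools by 6.5 × 1.8 = 11.7°C, giving -5.85°C.
From 2500 m to 900 m (dry descent): warms by 9.9 × 1.6 = 15.84°C, giving 9.99°C.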